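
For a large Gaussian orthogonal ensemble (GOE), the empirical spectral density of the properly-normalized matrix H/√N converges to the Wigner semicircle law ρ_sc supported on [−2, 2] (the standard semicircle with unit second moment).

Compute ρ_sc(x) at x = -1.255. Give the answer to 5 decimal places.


ρ_sc(x) = (1/(2π)) √(4 − x²). With x = -1.255:
  4 − x² = 4 − (-1.255)² = 4 − 1.575025 = 2.424975.
  √(4 − x²) = 1.557233.
  1/(2π) = 0.159155.
  ρ_sc(-1.255) = 0.159155 · 1.557233 = 0.247841.

Rounded to 5 decimal places: ρ_sc(-1.255) ≈ 0.24784.


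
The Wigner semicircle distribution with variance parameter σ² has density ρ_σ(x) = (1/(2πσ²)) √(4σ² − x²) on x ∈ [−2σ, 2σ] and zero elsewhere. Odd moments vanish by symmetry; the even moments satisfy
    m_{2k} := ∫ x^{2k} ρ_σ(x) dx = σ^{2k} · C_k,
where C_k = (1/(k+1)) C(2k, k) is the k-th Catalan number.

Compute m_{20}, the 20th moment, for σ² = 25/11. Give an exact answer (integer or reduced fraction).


By the scaled semicircle moment identity, m_{2k} = σ^{2k} · C_k with k = 10.
C_10 = (1/(k+1)) · C(2k, k) = (1/11) · C(20, 10) = (1/11) · 184756 = 16796.
σ^{2k} = (σ²)^k = (25/11)^10 = 95367431640625/25937424601.

Therefore m_{20} = σ^{20} · C_10 = (95367431640625/25937424601) · 16796 = 1601791381835937500/25937424601.


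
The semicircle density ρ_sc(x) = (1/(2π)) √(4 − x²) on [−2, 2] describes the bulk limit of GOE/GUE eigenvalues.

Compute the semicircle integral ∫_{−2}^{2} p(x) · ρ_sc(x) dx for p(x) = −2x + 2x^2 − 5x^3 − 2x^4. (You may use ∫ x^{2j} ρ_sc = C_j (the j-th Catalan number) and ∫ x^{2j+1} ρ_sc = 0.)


Write p(x) = Σ a_i x^i, split into monomials and integrate each against ρ_sc separately.
Using ∫ x^{2j} ρ_sc = C_j = (1/(j+1)) C(2j, j) (Catalan numbers) and ∫ x^{2j+1} ρ_sc = 0 (odd monomials vanish by symmetry):
  i = 1 (odd): ∫ x^1 ρ_sc = 0 (vanishes)
  i = 2 (even): a_2 · C_{1} = 2 · 1 = 2
  i = 3 (odd): ∫ x^3 ρ_sc = 0 (vanishes)
  i = 4 (even): a_4 · C_{2} = -2 · 2 = -4

Summing the contributions: ∫_{−2}^{2} p(x) ρ_sc(x) dx = 2 + (-4) = -2.


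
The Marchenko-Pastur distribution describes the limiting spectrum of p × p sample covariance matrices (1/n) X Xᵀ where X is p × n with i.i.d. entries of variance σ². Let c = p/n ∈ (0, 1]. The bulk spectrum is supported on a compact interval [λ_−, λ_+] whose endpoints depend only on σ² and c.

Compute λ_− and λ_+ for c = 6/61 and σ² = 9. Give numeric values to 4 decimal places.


c = 6/61 = 0.098361; √c = 0.313625.
λ_− = σ² (1 − √c)² = 9 · (1 − 0.313625)² = 9 · (0.686375)² = 4.239995.
λ_+ = σ² (1 + √c)² = 9 · (1 + 0.313625)² = 9 · (1.313625)² = 15.530496.

Rounded to 4 decimal places: λ_− ≈ 4.2400, λ_+ ≈ 15.5305.


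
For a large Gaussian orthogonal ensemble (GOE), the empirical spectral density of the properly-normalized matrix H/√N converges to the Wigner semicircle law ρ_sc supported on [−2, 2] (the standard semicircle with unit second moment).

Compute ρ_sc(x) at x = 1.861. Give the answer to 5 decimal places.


ρ_sc(x) = (1/(2π)) √(4 − x²). With x = 1.861:
  4 − x² = 4 − (1.861)² = 4 − 3.463321 = 0.536679.
  √(4 − x²) = 0.732584.
  1/(2π) = 0.159155.
  ρ_sc(1.861) = 0.159155 · 0.732584 = 0.116594.

Rounded to 5 decimal places: ρ_sc(1.861) ≈ 0.11659.


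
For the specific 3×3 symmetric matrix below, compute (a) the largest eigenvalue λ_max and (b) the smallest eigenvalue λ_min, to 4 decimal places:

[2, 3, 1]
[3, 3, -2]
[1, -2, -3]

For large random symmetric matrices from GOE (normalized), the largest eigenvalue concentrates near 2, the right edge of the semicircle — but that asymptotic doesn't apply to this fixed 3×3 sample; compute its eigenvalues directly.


Since M is real symmetric, all three eigenvalues are real; they are the roots of det(λI − M) = λ³ − (tr M) λ² + s λ − det M, where s is the sum of the principal 2×2 minors.
tr M = 2 + 3 + (-3) = 2.
s = (2·3 − 3²) + (2·(-3) − 1²) + (3·(-3) − (-2)²) = -3 + (-7) + (-13) = -23.
det M (expand along row 1) = 2·(-13) − 3·(-7) + 1·(-9) = -14.
Characteristic polynomial: λ³ − 2λ² − 23λ + 14 = 0.
Substitute λ = y + (tr M)/3 = y + 0.666667 to remove the quadratic term: y³ + p·y + q = 0 with p = s − (tr M)²/3 = -24.333333 and q = −2(tr M)³/27 + (tr M)·s/3 − det M = -1.925926.
Three real roots ⇒ use the trigonometric (Viète) form: r = 2√(−p/3) = 5.696002, φ = arccos(3q/(p·r)) = arccos(0.041686) = 1.529098 rad.
y_k = r·cos(φ/3 − 2πk/3) for k = 0, 1, 2 gives y = 4.971990, -0.079168, -4.892822.
λ_k = y_k + 0.666667 gives λ = 5.6387, 0.5875, -4.2262 (check: the sum is 2.0000 = tr M).

Hence λ_max = 5.6387 and λ_min = -4.2262.


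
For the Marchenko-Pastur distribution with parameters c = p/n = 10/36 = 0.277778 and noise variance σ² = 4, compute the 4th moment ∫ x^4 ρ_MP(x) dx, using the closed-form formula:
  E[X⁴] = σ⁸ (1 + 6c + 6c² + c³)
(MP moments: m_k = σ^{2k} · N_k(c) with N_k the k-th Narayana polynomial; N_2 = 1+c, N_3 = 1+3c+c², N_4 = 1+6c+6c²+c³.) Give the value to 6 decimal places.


E[X⁴] = σ⁸ (1 + 6c + 6c² + c³) (fourth MP moment). With σ² = 4 (so σ⁸ = 256) and c = 10/36 = 0.277778: E[X⁴] = 256 · (1 + 6·0.277778 + 6·(0.277778)² + (0.277778)³) = 256 · 3.151063.

So E[X^4] = 806.672154.


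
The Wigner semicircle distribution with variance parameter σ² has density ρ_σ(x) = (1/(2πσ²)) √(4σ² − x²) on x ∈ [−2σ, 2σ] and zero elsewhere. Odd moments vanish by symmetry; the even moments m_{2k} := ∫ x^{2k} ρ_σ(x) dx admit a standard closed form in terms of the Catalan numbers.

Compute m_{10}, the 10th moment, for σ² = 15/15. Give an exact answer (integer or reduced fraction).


By the scaled semicircle moment identity, m_{2k} = σ^{2k} · C_k with k = 5.
C_5 = (1/(k+1)) · C(2k, k) = (1/6) · C(10, 5) = (1/6) · 252 = 42.
σ^{2k} = (σ²)^k = (15/15)^5 = 1.

Therefore m_{10} = σ^{10} · C_5 = 1 · 42 = 42.


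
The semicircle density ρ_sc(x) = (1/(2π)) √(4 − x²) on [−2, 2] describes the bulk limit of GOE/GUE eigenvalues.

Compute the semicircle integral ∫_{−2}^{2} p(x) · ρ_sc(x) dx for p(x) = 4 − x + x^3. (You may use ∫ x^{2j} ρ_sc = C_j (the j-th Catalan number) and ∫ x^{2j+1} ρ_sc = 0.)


Write p(x) = Σ a_i x^i, split into monomials and integrate each against ρ_sc separately.
Using ∫ x^{2j} ρ_sc = C_j = (1/(j+1)) C(2j, j) (Catalan numbers) and ∫ x^{2j+1} ρ_sc = 0 (odd monomials vanish by symmetry):
  i = 0 (even): a_0 · C_{0} = 4 · 1 = 4
  i = 1 (odd): ∫ x^1 ρ_sc = 0 (vanishes)
  i = 3 (odd): ∫ x^3 ρ_sc = 0 (vanishes)

Summing the contributions: ∫_{−2}^{2} p(x) ρ_sc(x) dx = 4.


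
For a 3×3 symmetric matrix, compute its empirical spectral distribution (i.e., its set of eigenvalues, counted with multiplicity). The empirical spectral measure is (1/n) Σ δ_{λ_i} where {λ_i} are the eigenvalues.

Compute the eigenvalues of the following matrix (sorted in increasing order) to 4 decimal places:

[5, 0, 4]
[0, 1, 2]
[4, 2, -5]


Since M is real symmetric, all three eigenvalues are real; they are the roots of det(λI − M) = λ³ − (tr M) λ² + s λ − det M, where s is the sum of the principal 2×2 minors.
tr M = 5 + 1 + (-5) = 1.
s = (5·1 − 0²) + (5·(-5) − 4²) + (1·(-5) − 2²) = 5 + (-41) + (-9) = -45.
det M (expand along row 1) = 5·(-9) − 0·(-8) + 4·(-4) = -61.
Characteristic polynomial: λ³ − λ² − 45λ + 61 = 0.
Substitute λ = y + (tr M)/3 = y + 0.333333 to remove the quadratic term: y³ + p·y + q = 0 with p = s − (tr M)²/3 = -45.333333 and q = −2(tr M)³/27 + (tr M)·s/3 − det M = 45.925926.
Three real roots ⇒ use the trigonometric (Viète) form: r = 2√(−p/3) = 7.774603, φ = arccos(3q/(p·r)) = arccos(-0.390916) = 1.972423 rad.
y_k = r·cos(φ/3 − 2πk/3) for k = 0, 1, 2 gives y = 6.153896, 1.037722, -7.191618.
λ_k = y_k + 0.333333 gives λ = 6.4872, 1.3711, -6.8583 (check: the sum is 1.0000 = tr M).

Eigenvalues sorted in increasing order: [-6.8583, 1.3711, 6.4872].


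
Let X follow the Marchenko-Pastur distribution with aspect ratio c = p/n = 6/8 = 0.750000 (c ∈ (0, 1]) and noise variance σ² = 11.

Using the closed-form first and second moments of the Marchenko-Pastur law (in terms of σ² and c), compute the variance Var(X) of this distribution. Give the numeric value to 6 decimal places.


Recall the MP moments m_1 = E[X] = σ² and m_2 = E[X²] = σ⁴ (1 + c).
m_1 = E[X] = σ² = 11, so m_1² = 121.
m_2 = E[X²] = σ⁴ (1 + c) = 121 · (1 + 0.750000) = 121 · 1.750000 = 211.750000.
(Note m_2 − m_1² simplifies to c · σ⁴ = 0.750000 · 121.)

Var(X) = m_2 − m_1² = 211.750000 − 121 = 90.750000.


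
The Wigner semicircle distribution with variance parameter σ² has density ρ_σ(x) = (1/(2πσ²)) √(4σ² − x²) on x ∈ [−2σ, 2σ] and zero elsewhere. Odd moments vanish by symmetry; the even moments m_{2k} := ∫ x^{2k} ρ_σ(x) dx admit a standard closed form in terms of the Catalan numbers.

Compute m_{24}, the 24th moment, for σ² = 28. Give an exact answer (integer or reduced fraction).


By the scaled semicircle moment identity, m_{2k} = σ^{2k} · C_k with k = 12.
C_12 = (1/(k+1)) · C(2k, k) = (1/13) · C(24, 12) = (1/13) · 2704156 = 208012.
σ^{2k} = (σ²)^k = (28)^12 = 232218265089212416.

Therefore m_{24} = σ^{24} · C_12 = 232218265089212416 · 208012 = 48304185757737253076992.


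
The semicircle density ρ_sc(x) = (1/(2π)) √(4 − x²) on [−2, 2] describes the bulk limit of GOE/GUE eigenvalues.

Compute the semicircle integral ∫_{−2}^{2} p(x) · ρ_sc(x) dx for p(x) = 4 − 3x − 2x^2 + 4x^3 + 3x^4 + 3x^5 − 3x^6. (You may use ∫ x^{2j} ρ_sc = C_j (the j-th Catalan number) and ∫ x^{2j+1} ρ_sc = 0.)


Write p(x) = Σ a_i x^i, split into monomials and integrate each against ρ_sc separately.
Using ∫ x^{2j} ρ_sc = C_j = (1/(j+1)) C(2j, j) (Catalan numbers) and ∫ x^{2j+1} ρ_sc = 0 (odd monomials vanish by symmetry):
  i = 0 (even): a_0 · C_{0} = 4 · 1 = 4
  i = 1 (odd): ∫ x^1 ρ_sc = 0 (vanishes)
  i = 2 (even): a_2 · C_{1} = -2 · 1 = -2
  i = 3 (odd): ∫ x^3 ρ_sc = 0 (vanishes)
  i = 4 (even): a_4 · C_{2} = 3 · 2 = 6
  i = 5 (odd): ∫ x^5 ρ_sc = 0 (vanishes)
  i = 6 (even): a_6 · C_{3} = -3 · 5 = -15

Summing the contributions: ∫_{−2}^{2} p(x) ρ_sc(x) dx = 4 + (-2) + 6 + (-15) = -7.


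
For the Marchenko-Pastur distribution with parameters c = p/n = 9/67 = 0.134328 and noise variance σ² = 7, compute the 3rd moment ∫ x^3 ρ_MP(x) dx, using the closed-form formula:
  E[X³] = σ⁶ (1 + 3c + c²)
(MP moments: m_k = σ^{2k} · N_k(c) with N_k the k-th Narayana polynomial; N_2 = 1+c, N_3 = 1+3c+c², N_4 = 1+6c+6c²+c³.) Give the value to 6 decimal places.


E[X³] = σ⁶ (1 + 3c + c²) (third MP moment). With σ² = 7 (so σ⁶ = 343) and c = 9/67 = 0.134328: E[X³] = 343 · (1 + 3·0.134328 + (0.134328)²) = 343 · 1.421029.

So E[X^3] = 487.413010.


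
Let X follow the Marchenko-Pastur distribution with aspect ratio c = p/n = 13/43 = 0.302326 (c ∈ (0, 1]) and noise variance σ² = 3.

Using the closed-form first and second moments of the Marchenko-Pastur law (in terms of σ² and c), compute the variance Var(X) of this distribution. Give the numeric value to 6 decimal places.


Recall the MP moments m_1 = E[X] = σ² and m_2 = E[X²] = σ⁴ (1 + c).
m_1 = E[X] = σ² = 3, so m_1² = 9.
m_2 = E[X²] = σ⁴ (1 + c) = 9 · (1 + 0.302326) = 9 · 1.302326 = 11.720930.
(Note m_2 − m_1² simplifies to c · σ⁴ = 0.302326 · 9.)

Var(X) = m_2 − m_1² = 11.720930 − 9 = 2.720930.


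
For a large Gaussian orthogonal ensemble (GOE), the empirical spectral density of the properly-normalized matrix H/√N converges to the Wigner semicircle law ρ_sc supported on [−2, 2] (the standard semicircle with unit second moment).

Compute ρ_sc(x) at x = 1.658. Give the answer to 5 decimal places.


ρ_sc(x) = (1/(2π)) √(4 − x²). With x = 1.658:
  4 − x² = 4 − (1.658)² = 4 − 2.748964 = 1.251036.
  √(4 − x²) = 1.118497.
  1/(2π) = 0.159155.
  ρ_sc(1.658) = 0.159155 · 1.118497 = 0.178014.

Rounded to 5 decimal places: ρ_sc(1.658) ≈ 0.17801.


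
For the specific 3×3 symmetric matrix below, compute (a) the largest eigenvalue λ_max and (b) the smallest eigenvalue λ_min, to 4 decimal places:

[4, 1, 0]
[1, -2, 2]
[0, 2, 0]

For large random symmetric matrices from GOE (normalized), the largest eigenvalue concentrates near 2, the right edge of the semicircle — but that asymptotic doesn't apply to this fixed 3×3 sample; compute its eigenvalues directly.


Since M is real symmetric, all three eigenvalues are real; they are the roots of det(λI − M) = λ³ − (tr M) λ² + s λ − det M, where s is the sum of the principal 2×2 minors.
tr M = 4 + (-2) + 0 = 2.
s = (4·(-2) − 1²) + (4·0 − 0²) + ((-2)·0 − 2²) = -9 + 0 + (-4) = -13.
det M (expand along row 1) = 4·(-4) − 1·0 + 0·2 = -16.
Characteristic polynomial: λ³ − 2λ² − 13λ + 16 = 0.
Substitute λ = y + (tr M)/3 = y + 0.666667 to remove the quadratic term: y³ + p·y + q = 0 with p = s − (tr M)²/3 = -14.333333 and q = −2(tr M)³/27 + (tr M)·s/3 − det M = 6.740741.
Three real roots ⇒ use the trigonometric (Viète) form: r = 2√(−p/3) = 4.371626, φ = arccos(3q/(p·r)) = arccos(-0.322730) = 1.899408 rad.
y_k = r·cos(φ/3 − 2πk/3) for k = 0, 1, 2 gives y = 3.524299, 0.477899, -4.002198.
λ_k = y_k + 0.666667 gives λ = 4.1910, 1.1446, -3.3355 (check: the sum is 2.0000 = tr M).

Hence λ_max = 4.1910 and λ_min = -3.3355.


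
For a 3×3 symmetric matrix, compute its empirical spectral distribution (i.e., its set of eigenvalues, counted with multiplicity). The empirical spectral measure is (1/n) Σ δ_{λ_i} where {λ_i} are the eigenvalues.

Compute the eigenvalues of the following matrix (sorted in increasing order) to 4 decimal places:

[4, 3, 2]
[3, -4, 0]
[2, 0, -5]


Since M is real symmetric, all three eigenvalues are real; they are the roots of det(λI − M) = λ³ − (tr M) λ² + s λ − det M, where s is the sum of the principal 2×2 minors.
tr M = 4 + (-4) + (-5) = -5.
s = (4·(-4) − 3²) + (4·(-5) − 2²) + ((-4)·(-5) − 0²) = -25 + (-24) + 20 = -29.
det M (expand along row 1) = 4·20 − 3·(-15) + 2·8 = 141.
Characteristic polynomial: λ³ + 5λ² − 29λ − 141 = 0.
Substitute λ = y + (tr M)/3 = y − 1.666667 to remove the quadratic term: y³ + p·y + q = 0 with p = s − (tr M)²/3 = -37.333333 and q = −2(tr M)³/27 + (tr M)·s/3 − det M = -83.407407.
Three real roots ⇒ use the trigonometric (Viète) form: r = 2√(−p/3) = 7.055337, φ = arccos(3q/(p·r)) = arccos(0.949973) = 0.317646 rad.
y_k = r·cos(φ/3 − 2πk/3) for k = 0, 1, 2 gives y = 7.015825, -2.862170, -4.153655.
λ_k = y_k − 1.666667 gives λ = 5.3492, -4.5288, -5.8203 (check: the sum is -5.0000 = tr M).

Eigenvalues sorted in increasing order: [-5.8203, -4.5288, 5.3492].


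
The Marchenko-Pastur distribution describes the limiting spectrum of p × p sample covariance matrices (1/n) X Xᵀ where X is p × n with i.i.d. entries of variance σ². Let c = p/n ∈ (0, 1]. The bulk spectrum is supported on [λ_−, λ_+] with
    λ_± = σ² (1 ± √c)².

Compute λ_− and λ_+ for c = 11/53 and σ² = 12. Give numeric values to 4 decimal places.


c = 11/53 = 0.207547; √c = 0.455573.
λ_− = σ² (1 − √c)² = 12 · (1 − 0.455573)² = 12 · (0.544427)² = 3.556803.
λ_+ = σ² (1 + √c)² = 12 · (1 + 0.455573)² = 12 · (1.455573)² = 25.424329.

Rounded to 4 decimal places: λ_− ≈ 3.5568, λ_+ ≈ 25.4243.


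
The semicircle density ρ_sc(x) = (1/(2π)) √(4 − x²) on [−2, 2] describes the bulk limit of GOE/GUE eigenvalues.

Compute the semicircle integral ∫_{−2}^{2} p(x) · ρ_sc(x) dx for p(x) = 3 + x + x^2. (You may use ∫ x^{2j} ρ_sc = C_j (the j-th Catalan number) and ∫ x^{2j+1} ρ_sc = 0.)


Write p(x) = Σ a_i x^i, split into monomials and integrate each against ρ_sc separately.
Using ∫ x^{2j} ρ_sc = C_j = (1/(j+1)) C(2j, j) (Catalan numbers) and ∫ x^{2j+1} ρ_sc = 0 (odd monomials vanish by symmetry):
  i = 0 (even): a_0 · C_{0} = 3 · 1 = 3
  i = 1 (odd): ∫ x^1 ρ_sc = 0 (vanishes)
  i = 2 (even): a_2 · C_{1} = 1 · 1 = 1

Summing the contributions: ∫_{−2}^{2} p(x) ρ_sc(x) dx = 3 + 1 = 4.


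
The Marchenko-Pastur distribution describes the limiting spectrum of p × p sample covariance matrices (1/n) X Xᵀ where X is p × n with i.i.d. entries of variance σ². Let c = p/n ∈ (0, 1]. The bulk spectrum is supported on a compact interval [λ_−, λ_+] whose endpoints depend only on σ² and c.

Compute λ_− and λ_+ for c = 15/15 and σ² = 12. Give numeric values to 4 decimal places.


c = 15/15 = 1.000000; √c = 1.000000.
λ_− = σ² (1 − √c)² = 12 · (1 − 1.000000)² = 12 · (0.000000)² = 0.000000.
λ_+ = σ² (1 + √c)² = 12 · (1 + 1.000000)² = 12 · (2.000000)² = 48.000000.

Rounded to 4 decimal places: λ_− ≈ 0.0000, λ_+ ≈ 48.0000.


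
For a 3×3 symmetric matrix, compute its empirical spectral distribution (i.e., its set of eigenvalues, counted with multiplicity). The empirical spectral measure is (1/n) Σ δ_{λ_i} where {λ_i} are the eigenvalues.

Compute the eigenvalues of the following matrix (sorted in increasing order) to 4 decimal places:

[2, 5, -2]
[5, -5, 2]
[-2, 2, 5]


Since M is real symmetric, all three eigenvalues are real; they are the roots of det(λI − M) = λ³ − (tr M) λ² + s λ − det M, where s is the sum of the principal 2×2 minors.
tr M = 2 + (-5) + 5 = 2.
s = (2·(-5) − 5²) + (2·5 − (-2)²) + ((-5)·5 − 2²) = -35 + 6 + (-29) = -58.
det M (expand along row 1) = 2·(-29) − 5·29 + (-2)·0 = -203.
Characteristic polynomial: λ³ − 2λ² − 58λ + 203 = 0.
Substitute λ = y + (tr M)/3 = y + 0.666667 to remove the quadratic term: y³ + p·y + q = 0 with p = s − (tr M)²/3 = -59.333333 and q = −2(tr M)³/27 + (tr M)·s/3 − det M = 163.740741.
Three real roots ⇒ use the trigonometric (Viète) form: r = 2√(−p/3) = 8.894443, φ = arccos(3q/(p·r)) = arccos(-0.930809) = 2.767416 rad.
y_k = r·cos(φ/3 − 2πk/3) for k = 0, 1, 2 gives y = 5.370923, 3.454426, -8.825349.
λ_k = y_k + 0.666667 gives λ = 6.0376, 4.1211, -8.1587 (check: the sum is 2.0000 = tr M).

Eigenvalues sorted in increasing order: [-8.1587, 4.1211, 6.0376].


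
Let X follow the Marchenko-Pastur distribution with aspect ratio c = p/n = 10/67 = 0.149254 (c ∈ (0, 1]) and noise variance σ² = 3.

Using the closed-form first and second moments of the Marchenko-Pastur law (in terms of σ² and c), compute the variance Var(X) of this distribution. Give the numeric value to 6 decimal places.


Recall the MP moments m_1 = E[X] = σ² and m_2 = E[X²] = σ⁴ (1 + c).
m_1 = E[X] = σ² = 3, so m_1² = 9.
m_2 = E[X²] = σ⁴ (1 + c) = 9 · (1 + 0.149254) = 9 · 1.149254 = 10.343284.
(Note m_2 − m_1² simplifies to c · σ⁴ = 0.149254 · 9.)

Var(X) = m_2 − m_1² = 10.343284 − 9 = 1.343284.


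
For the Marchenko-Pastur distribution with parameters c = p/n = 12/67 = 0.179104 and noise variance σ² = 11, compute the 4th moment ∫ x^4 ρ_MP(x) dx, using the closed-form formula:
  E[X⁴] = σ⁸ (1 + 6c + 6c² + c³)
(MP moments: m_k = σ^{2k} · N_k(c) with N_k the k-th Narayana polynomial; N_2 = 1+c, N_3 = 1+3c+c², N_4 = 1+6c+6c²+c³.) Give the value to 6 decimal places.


E[X⁴] = σ⁸ (1 + 6c + 6c² + c³) (fourth MP moment). With σ² = 11 (so σ⁸ = 14641) and c = 12/67 = 0.179104: E[X⁴] = 14641 · (1 + 6·0.179104 + 6·(0.179104)² + (0.179104)³) = 14641 · 2.272843.

So E[X^4] = 33276.690507.


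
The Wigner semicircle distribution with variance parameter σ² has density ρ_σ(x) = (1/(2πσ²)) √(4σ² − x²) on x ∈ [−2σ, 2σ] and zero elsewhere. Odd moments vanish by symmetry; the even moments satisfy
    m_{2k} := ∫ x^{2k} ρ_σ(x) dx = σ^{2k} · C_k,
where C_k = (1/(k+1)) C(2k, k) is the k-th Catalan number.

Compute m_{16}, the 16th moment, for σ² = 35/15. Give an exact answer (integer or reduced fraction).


By the scaled semicircle moment identity, m_{2k} = σ^{2k} · C_k with k = 8.
C_8 = (1/(k+1)) · C(2k, k) = (1/9) · C(16, 8) = (1/9) · 12870 = 1430.
σ^{2k} = (σ²)^k = (35/15)^8 = 5764801/6561.

Therefore m_{16} = σ^{16} · C_8 = (5764801/6561) · 1430 = 8243665430/6561.


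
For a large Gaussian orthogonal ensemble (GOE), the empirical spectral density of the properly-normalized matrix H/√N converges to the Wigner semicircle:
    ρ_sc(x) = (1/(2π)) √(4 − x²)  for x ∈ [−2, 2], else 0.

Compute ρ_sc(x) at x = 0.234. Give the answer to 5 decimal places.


ρ_sc(x) = (1/(2π)) √(4 − x²). With x = 0.234:
  4 − x² = 4 − (0.234)² = 4 − 0.054756 = 3.945244.
  √(4 − x²) = 1.986264.
  1/(2π) = 0.159155.
  ρ_sc(0.234) = 0.159155 · 1.986264 = 0.316124.

Rounded to 5 decimal places: ρ_sc(0.234) ≈ 0.31612.


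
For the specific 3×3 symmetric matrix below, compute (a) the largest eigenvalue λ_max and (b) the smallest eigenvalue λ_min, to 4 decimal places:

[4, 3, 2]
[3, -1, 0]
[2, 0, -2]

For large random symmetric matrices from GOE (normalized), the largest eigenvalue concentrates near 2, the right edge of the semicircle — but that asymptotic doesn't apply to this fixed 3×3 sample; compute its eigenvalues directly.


Since M is real symmetric, all three eigenvalues are real; they are the roots of det(λI − M) = λ³ − (tr M) λ² + s λ − det M, where s is the sum of the principal 2×2 minors.
tr M = 4 + (-1) + (-2) = 1.
s = (4·(-1) − 3²) + (4·(-2) − 2²) + ((-1)·(-2) − 0²) = -13 + (-12) + 2 = -23.
det M (expand along row 1) = 4·2 − 3·(-6) + 2·2 = 30.
Characteristic polynomial: λ³ − λ² − 23λ − 30 = 0.
Substitute λ = y + (tr M)/3 = y + 0.333333 to remove the quadratic term: y³ + p·y + q = 0 with p = s − (tr M)²/3 = -23.333333 and q = −2(tr M)³/27 + (tr M)·s/3 − det M = -37.740741.
Three real roots ⇒ use the trigonometric (Viète) form: r = 2√(−p/3) = 5.577734, φ = arccos(3q/(p·r)) = arccos(0.869956) = 0.515684 rad.
y_k = r·cos(φ/3 − 2πk/3) for k = 0, 1, 2 gives y = 5.495531, -1.921519, -3.574013.
λ_k = y_k + 0.333333 gives λ = 5.8289, -1.5882, -3.2407 (check: the sum is 1.0000 = tr M).

Hence λ_max = 5.8289 and λ_min = -3.2407.


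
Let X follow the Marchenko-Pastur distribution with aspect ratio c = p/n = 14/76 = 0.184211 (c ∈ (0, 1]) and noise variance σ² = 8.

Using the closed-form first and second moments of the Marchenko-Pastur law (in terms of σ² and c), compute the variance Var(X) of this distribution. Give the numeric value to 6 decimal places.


Recall the MP moments m_1 = E[X] = σ² and m_2 = E[X²] = σ⁴ (1 + c).
m_1 = E[X] = σ² = 8, so m_1² = 64.
m_2 = E[X²] = σ⁴ (1 + c) = 64 · (1 + 0.184211) = 64 · 1.184211 = 75.789474.
(Note m_2 − m_1² simplifies to c · σ⁴ = 0.184211 · 64.)

Var(X) = m_2 − m_1² = 75.789474 − 64 = 11.789474.


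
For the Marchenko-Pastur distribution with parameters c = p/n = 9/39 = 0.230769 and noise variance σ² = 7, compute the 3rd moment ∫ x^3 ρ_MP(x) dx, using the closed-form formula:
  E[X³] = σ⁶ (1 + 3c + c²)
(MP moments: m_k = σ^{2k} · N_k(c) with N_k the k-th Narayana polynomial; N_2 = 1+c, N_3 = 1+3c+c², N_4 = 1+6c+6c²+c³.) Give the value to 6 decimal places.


E[X³] = σ⁶ (1 + 3c + c²) (third MP moment). With σ² = 7 (so σ⁶ = 343) and c = 9/39 = 0.230769: E[X³] = 343 · (1 + 3·0.230769 + (0.230769)²) = 343 · 1.745562.

So E[X^3] = 598.727811.


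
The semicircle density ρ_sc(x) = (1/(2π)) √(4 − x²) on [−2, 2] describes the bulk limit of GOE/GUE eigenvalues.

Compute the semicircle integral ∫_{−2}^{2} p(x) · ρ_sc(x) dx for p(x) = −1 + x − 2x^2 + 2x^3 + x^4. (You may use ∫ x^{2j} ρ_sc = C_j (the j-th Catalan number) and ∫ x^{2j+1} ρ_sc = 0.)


Write p(x) = Σ a_i x^i, split into monomials and integrate each against ρ_sc separately.
Using ∫ x^{2j} ρ_sc = C_j = (1/(j+1)) C(2j, j) (Catalan numbers) and ∫ x^{2j+1} ρ_sc = 0 (odd monomials vanish by symmetry):
  i = 0 (even): a_0 · C_{0} = -1 · 1 = -1
  i = 1 (odd): ∫ x^1 ρ_sc = 0 (vanishes)
  i = 2 (even): a_2 · C_{1} = -2 · 1 = -2
  i = 3 (odd): ∫ x^3 ρ_sc = 0 (vanishes)
  i = 4 (even): a_4 · C_{2} = 1 · 2 = 2

Summing the contributions: ∫_{−2}^{2} p(x) ρ_sc(x) dx = (-1) + (-2) + 2 = -1.


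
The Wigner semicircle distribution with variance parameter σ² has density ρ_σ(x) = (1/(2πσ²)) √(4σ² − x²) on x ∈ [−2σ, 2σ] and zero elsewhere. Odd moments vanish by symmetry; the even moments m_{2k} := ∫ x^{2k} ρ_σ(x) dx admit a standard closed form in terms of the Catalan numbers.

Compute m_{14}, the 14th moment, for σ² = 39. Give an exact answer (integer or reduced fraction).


By the scaled semicircle moment identity, m_{2k} = σ^{2k} · C_k with k = 7.
C_7 = (1/(k+1)) · C(2k, k) = (1/8) · C(14, 7) = (1/8) · 3432 = 429.
σ^{2k} = (σ²)^k = (39)^7 = 137231006679.

Therefore m_{14} = σ^{14} · C_7 = 137231006679 · 429 = 58872101865291.


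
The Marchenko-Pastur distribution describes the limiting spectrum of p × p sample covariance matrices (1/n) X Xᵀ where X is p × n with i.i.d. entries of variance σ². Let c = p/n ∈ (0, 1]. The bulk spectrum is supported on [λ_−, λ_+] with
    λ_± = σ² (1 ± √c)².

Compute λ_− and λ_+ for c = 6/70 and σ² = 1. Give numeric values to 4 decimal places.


c = 6/70 = 0.085714; √c = 0.292770.
λ_− = σ² (1 − √c)² = 1 · (1 − 0.292770)² = 1 · (0.707230)² = 0.500174.
λ_+ = σ² (1 + √c)² = 1 · (1 + 0.292770)² = 1 · (1.292770)² = 1.671254.

Rounded to 4 decimal places: λ_− ≈ 0.5002, λ_+ ≈ 1.6713.


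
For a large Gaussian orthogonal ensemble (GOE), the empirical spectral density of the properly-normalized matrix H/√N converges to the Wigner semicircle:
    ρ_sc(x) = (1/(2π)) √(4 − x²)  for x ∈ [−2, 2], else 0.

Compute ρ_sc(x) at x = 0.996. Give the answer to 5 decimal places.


ρ_sc(x) = (1/(2π)) √(4 − x²). With x = 0.996:
  4 − x² = 4 − (0.996)² = 4 − 0.992016 = 3.007984.
  √(4 − x²) = 1.734354.
  1/(2π) = 0.159155.
  ρ_sc(0.996) = 0.159155 · 1.734354 = 0.276031.

Rounded to 5 decimal places: ρ_sc(0.996) ≈ 0.27603.


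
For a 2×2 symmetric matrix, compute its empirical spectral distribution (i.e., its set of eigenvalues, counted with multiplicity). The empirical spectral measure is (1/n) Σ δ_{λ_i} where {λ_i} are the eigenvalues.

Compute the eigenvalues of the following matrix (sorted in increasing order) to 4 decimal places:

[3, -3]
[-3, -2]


Since M is real symmetric, both eigenvalues are real; they are the roots of det(λI − M) = λ² − (tr M) λ + det M.
tr M = 3 + (-2) = 1.
det M = 3·(-2) − (-3)² = -6 − 9 = -15.
Characteristic polynomial: λ² − λ − 15 = 0.
Discriminant Δ = (tr M)² − 4·det M = 1 − (-60) = 61; √Δ = 7.810250.
λ = (tr M ± √Δ)/2 = (1 ± 7.810250)/2, giving (tr M − √Δ)/2 = -3.4051 and (tr M + √Δ)/2 = 4.4051.

Eigenvalues sorted in increasing order: [-3.4051, 4.4051].


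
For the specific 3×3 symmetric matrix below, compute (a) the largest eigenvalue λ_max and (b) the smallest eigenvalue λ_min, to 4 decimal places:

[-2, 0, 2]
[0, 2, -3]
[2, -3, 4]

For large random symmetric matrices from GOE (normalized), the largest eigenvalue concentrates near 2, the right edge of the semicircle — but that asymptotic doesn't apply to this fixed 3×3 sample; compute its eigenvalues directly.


Since M is real symmetric, all three eigenvalues are real; they are the roots of det(λI − M) = λ³ − (tr M) λ² + s λ − det M, where s is the sum of the principal 2×2 minors.
tr M = -2 + 2 + 4 = 4.
s = ((-2)·2 − 0²) + ((-2)·4 − 2²) + (2·4 − (-3)²) = -4 + (-12) + (-1) = -17.
det M (expand along row 1) = (-2)·(-1) − 0·6 + 2·(-4) = -6.
Characteristic polynomial: λ³ − 4λ² − 17λ + 6 = 0.
Substitute λ = y + (tr M)/3 = y + 1.333333 to remove the quadratic term: y³ + p·y + q = 0 with p = s − (tr M)²/3 = -22.333333 and q = −2(tr M)³/27 + (tr M)·s/3 − det M = -21.407407.
Three real roots ⇒ use the trigonometric (Viète) form: r = 2√(−p/3) = 5.456902, φ = arccos(3q/(p·r)) = arccos(0.526970) = 1.015765 rad.
y_k = r·cos(φ/3 − 2πk/3) for k = 0, 1, 2 gives y = 5.147083, -1.003834, -4.143250.
λ_k = y_k + 1.333333 gives λ = 6.4804, 0.3295, -2.8099 (check: the sum is 4.0000 = tr M).

Hence λ_max = 6.4804 and λ_min = -2.8099.


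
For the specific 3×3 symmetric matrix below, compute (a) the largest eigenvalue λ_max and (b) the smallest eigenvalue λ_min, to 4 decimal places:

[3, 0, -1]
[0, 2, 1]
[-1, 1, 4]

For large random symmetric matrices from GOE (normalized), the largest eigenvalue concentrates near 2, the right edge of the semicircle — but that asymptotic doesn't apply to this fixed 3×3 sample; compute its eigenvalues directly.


Since M is real symmetric, all three eigenvalues are real; they are the roots of det(λI − M) = λ³ − (tr M) λ² + s λ − det M, where s is the sum of the principal 2×2 minors.
tr M = 3 + 2 + 4 = 9.
s = (3·2 − 0²) + (3·4 − (-1)²) + (2·4 − 1²) = 6 + 11 + 7 = 24.
det M (expand along row 1) = 3·7 − 0·1 + (-1)·2 = 19.
Characteristic polynomial: λ³ − 9λ² + 24λ − 19 = 0.
Substitute λ = y + (tr M)/3 = y + 3.000000 to remove the quadratic term: y³ + p·y + q = 0 with p = s − (tr M)²/3 = -3.000000 and q = −2(tr M)³/27 + (tr M)·s/3 − det M = -1.000000.
Three real roots ⇒ use the trigonometric (Viète) form: r = 2√(−p/3) = 2.000000, φ = arccos(3q/(p·r)) = arccos(0.500000) = 1.047198 rad.
y_k = r·cos(φ/3 − 2πk/3) for k = 0, 1, 2 gives y = 1.879385, -0.347296, -1.532089.
λ_k = y_k + 3.000000 gives λ = 4.8794, 2.6527, 1.4679 (check: the sum is 9.0000 = tr M).

Hence λ_max = 4.8794 and λ_min = 1.4679.


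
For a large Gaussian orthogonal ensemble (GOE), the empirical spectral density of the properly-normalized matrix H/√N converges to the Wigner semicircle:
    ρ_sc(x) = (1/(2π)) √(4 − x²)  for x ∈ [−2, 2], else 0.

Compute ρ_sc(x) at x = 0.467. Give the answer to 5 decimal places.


ρ_sc(x) = (1/(2π)) √(4 − x²). With x = 0.467:
  4 − x² = 4 − (0.467)² = 4 − 0.218089 = 3.781911.
  √(4 − x²) = 1.944714.
  1/(2π) = 0.159155.
  ρ_sc(0.467) = 0.159155 · 1.944714 = 0.309511.

Rounded to 5 decimal places: ρ_sc(0.467) ≈ 0.30951.


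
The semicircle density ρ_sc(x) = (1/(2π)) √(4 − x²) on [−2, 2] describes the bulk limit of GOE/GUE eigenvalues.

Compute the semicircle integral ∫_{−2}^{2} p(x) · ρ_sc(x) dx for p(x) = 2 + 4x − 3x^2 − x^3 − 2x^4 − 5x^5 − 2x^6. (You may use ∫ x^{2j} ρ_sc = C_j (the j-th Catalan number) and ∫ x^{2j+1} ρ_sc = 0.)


Write p(x) = Σ a_i x^i, split into monomials and integrate each against ρ_sc separately.
Using ∫ x^{2j} ρ_sc = C_j = (1/(j+1)) C(2j, j) (Catalan numbers) and ∫ x^{2j+1} ρ_sc = 0 (odd monomials vanish by symmetry):
  i = 0 (even): a_0 · C_{0} = 2 · 1 = 2
  i = 1 (odd): ∫ x^1 ρ_sc = 0 (vanishes)
  i = 2 (even): a_2 · C_{1} = -3 · 1 = -3
  i = 3 (odd): ∫ x^3 ρ_sc = 0 (vanishes)
  i = 4 (even): a_4 · C_{2} = -2 · 2 = -4
  i = 5 (odd): ∫ x^5 ρ_sc = 0 (vanishes)
  i = 6 (even): a_6 · C_{3} = -2 · 5 = -10

Summing the contributions: ∫_{−2}^{2} p(x) ρ_sc(x) dx = 2 + (-3) + (-4) + (-10) = -15.


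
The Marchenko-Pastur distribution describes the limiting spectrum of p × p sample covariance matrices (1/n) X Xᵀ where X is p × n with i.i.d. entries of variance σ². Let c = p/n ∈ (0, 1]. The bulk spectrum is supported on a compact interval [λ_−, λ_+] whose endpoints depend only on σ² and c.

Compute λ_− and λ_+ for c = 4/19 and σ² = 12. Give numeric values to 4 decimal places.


c = 4/19 = 0.210526; √c = 0.458831.
λ_− = σ² (1 − √c)² = 12 · (1 − 0.458831)² = 12 · (0.541169)² = 3.514361.
λ_+ = σ² (1 + √c)² = 12 · (1 + 0.458831)² = 12 · (1.458831)² = 25.538271.

Rounded to 4 decimal places: λ_− ≈ 3.5144, λ_+ ≈ 25.5383.


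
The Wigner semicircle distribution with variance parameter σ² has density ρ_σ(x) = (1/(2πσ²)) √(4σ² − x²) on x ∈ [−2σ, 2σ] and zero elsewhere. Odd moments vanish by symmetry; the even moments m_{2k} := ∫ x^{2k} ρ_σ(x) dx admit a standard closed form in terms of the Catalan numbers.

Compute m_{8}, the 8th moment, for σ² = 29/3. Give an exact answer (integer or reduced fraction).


By the scaled semicircle moment identity, m_{2k} = σ^{2k} · C_k with k = 4.
C_4 = (1/(k+1)) · C(2k, k) = (1/5) · C(8, 4) = (1/5) · 70 = 14.
σ^{2k} = (σ²)^k = (29/3)^4 = 707281/81.

Therefore m_{8} = σ^{8} · C_4 = (707281/81) · 14 = 9901934/81.


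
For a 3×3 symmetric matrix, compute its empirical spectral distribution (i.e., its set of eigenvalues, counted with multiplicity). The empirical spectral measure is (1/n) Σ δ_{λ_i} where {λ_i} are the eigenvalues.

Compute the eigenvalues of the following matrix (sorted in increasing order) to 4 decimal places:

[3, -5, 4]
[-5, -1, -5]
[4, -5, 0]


Since M is real symmetric, all three eigenvalues are real; they are the roots of det(λI − M) = λ³ − (tr M) λ² + s λ − det M, where s is the sum of the principal 2×2 minors.
tr M = 3 + (-1) + 0 = 2.
s = (3·(-1) − (-5)²) + (3·0 − 4²) + ((-1)·0 − (-5)²) = -28 + (-16) + (-25) = -69.
det M (expand along row 1) = 3·(-25) − (-5)·20 + 4·29 = 141.
Characteristic polynomial: λ³ − 2λ² − 69λ − 141 = 0.
Substitute λ = y + (tr M)/3 = y + 0.666667 to remove the quadratic term: y³ + p·y + q = 0 with p = s − (tr M)²/3 = -70.333333 and q = −2(tr M)³/27 + (tr M)·s/3 − det M = -187.592593.
Three real roots ⇒ use the trigonometric (Viète) form: r = 2√(−p/3) = 9.683893, φ = arccos(3q/(p·r)) = arccos(0.826277) = 0.598330 rad.
y_k = r·cos(φ/3 − 2πk/3) for k = 0, 1, 2 gives y = 9.491929, -3.084399, -6.407530.
λ_k = y_k + 0.666667 gives λ = 10.1586, -2.4177, -5.7409 (check: the sum is 2.0000 = tr M).

Eigenvalues sorted in increasing order: [-5.7409, -2.4177, 10.1586].


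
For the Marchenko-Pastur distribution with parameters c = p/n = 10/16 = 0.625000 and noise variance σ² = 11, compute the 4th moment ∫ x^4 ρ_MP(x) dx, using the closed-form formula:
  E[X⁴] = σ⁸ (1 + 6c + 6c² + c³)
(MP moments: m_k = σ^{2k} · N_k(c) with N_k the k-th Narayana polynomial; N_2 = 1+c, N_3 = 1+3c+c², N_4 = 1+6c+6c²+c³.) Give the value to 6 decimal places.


E[X⁴] = σ⁸ (1 + 6c + 6c² + c³) (fourth MP moment). With σ² = 11 (so σ⁸ = 14641) and c = 10/16 = 0.625000: E[X⁴] = 14641 · (1 + 6·0.625000 + 6·(0.625000)² + (0.625000)³) = 14641 · 7.337891.

So E[X^4] = 107434.056641.


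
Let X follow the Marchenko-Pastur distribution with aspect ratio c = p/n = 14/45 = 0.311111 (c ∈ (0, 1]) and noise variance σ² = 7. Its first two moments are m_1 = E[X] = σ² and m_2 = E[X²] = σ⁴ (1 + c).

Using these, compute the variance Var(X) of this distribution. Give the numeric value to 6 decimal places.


m_1 = E[X] = σ² = 7, so m_1² = 49.
m_2 = E[X²] = σ⁴ (1 + c) = 49 · (1 + 0.311111) = 49 · 1.311111 = 64.244444.
(Note m_2 − m_1² simplifies to c · σ⁴ = 0.311111 · 49.)

Var(X) = m_2 − m_1² = 64.244444 − 49 = 15.244444.


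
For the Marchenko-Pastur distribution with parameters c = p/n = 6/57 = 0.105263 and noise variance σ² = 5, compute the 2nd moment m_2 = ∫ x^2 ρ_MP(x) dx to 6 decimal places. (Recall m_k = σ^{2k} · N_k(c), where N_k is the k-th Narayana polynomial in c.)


E[X²] = σ⁴ (1 + c) (second MP moment). With σ² = 5 (so σ⁴ = 25) and c = 6/57 = 0.105263: E[X²] = 25 · (1 + 0.105263) = 25 · 1.105263.

So E[X^2] = 27.631579.


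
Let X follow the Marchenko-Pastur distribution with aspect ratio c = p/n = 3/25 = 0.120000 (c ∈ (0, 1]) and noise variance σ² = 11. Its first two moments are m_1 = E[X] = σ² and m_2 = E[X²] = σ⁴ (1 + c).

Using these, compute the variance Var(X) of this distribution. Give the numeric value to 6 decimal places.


m_1 = E[X] = σ² = 11, so m_1² = 121.
m_2 = E[X²] = σ⁴ (1 + c) = 121 · (1 + 0.120000) = 121 · 1.120000 = 135.520000.
(Note m_2 − m_1² simplifies to c · σ⁴ = 0.120000 · 121.)

Var(X) = m_2 − m_1² = 135.520000 − 121 = 14.520000.


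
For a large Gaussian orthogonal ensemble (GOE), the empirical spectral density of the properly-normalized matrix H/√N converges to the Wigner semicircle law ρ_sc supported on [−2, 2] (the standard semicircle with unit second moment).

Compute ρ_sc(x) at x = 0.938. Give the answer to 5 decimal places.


ρ_sc(x) = (1/(2π)) √(4 − x²). With x = 0.938:
  4 − x² = 4 − (0.938)² = 4 − 0.879844 = 3.120156.
  √(4 − x²) = 1.766396.
  1/(2π) = 0.159155.
  ρ_sc(0.938) = 0.159155 · 1.766396 = 0.281131.

Rounded to 5 decimal places: ρ_sc(0.938) ≈ 0.28113.


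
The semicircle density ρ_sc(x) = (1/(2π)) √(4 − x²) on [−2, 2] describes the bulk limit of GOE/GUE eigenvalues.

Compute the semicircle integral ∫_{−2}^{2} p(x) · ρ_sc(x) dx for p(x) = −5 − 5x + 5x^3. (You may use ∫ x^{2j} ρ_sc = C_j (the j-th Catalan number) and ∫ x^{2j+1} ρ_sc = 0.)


Write p(x) = Σ a_i x^i, split into monomials and integrate each against ρ_sc separately.
Using ∫ x^{2j} ρ_sc = C_j = (1/(j+1)) C(2j, j) (Catalan numbers) and ∫ x^{2j+1} ρ_sc = 0 (odd monomials vanish by symmetry):
  i = 0 (even): a_0 · C_{0} = -5 · 1 = -5
  i = 1 (odd): ∫ x^1 ρ_sc = 0 (vanishes)
  i = 3 (odd): ∫ x^3 ρ_sc = 0 (vanishes)

Summing the contributions: ∫_{−2}^{2} p(x) ρ_sc(x) dx = -5.


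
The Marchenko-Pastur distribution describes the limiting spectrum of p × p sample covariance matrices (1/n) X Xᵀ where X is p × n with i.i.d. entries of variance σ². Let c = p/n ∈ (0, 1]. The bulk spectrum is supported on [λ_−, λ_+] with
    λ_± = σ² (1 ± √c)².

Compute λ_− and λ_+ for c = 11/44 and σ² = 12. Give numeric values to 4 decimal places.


c = 11/44 = 0.250000; √c = 0.500000.
λ_− = σ² (1 − √c)² = 12 · (1 − 0.500000)² = 12 · (0.500000)² = 3.000000.
λ_+ = σ² (1 + √c)² = 12 · (1 + 0.500000)² = 12 · (1.500000)² = 27.000000.

Rounded to 4 decimal places: λ_− ≈ 3.0000, λ_+ ≈ 27.0000.


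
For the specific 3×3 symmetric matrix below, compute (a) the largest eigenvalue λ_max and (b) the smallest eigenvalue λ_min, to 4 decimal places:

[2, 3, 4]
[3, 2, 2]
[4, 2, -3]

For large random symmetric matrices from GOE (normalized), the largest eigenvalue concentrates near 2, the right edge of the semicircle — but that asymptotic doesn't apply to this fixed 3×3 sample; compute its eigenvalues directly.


Since M is real symmetric, all three eigenvalues are real; they are the roots of det(λI − M) = λ³ − (tr M) λ² + s λ − det M, where s is the sum of the principal 2×2 minors.
tr M = 2 + 2 + (-3) = 1.
s = (2·2 − 3²) + (2·(-3) − 4²) + (2·(-3) − 2²) = -5 + (-22) + (-10) = -37.
det M (expand along row 1) = 2·(-10) − 3·(-17) + 4·(-2) = 23.
Characteristic polynomial: λ³ − λ² − 37λ − 23 = 0.
Substitute λ = y + (tr M)/3 = y + 0.333333 to remove the quadratic term: y³ + p·y + q = 0 with p = s − (tr M)²/3 = -37.333333 and q = −2(tr M)³/27 + (tr M)·s/3 − det M = -35.407407.
Three real roots ⇒ use the trigonometric (Viète) form: r = 2√(−p/3) = 7.055337, φ = arccos(3q/(p·r)) = arccos(0.403275) = 1.155704 rad.
y_k = r·cos(φ/3 − 2πk/3) for k = 0, 1, 2 gives y = 6.538253, -0.973094, -5.565159.
λ_k = y_k + 0.333333 gives λ = 6.8716, -0.6398, -5.2318 (check: the sum is 1.0000 = tr M).

Hence λ_max = 6.8716 and λ_min = -5.2318.


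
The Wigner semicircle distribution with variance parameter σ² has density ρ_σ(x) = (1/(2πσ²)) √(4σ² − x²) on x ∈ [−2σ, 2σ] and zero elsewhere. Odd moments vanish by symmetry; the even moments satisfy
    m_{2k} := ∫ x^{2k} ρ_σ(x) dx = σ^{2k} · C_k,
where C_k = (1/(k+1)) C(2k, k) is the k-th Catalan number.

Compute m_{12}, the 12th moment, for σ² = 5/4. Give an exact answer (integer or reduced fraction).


By the scaled semicircle moment identity, m_{2k} = σ^{2k} · C_k with k = 6.
C_6 = (1/(k+1)) · C(2k, k) = (1/7) · C(12, 6) = (1/7) · 924 = 132.
σ^{2k} = (σ²)^k = (5/4)^6 = 15625/4096.

Therefore m_{12} = σ^{12} · C_6 = (15625/4096) · 132 = 515625/1024.
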